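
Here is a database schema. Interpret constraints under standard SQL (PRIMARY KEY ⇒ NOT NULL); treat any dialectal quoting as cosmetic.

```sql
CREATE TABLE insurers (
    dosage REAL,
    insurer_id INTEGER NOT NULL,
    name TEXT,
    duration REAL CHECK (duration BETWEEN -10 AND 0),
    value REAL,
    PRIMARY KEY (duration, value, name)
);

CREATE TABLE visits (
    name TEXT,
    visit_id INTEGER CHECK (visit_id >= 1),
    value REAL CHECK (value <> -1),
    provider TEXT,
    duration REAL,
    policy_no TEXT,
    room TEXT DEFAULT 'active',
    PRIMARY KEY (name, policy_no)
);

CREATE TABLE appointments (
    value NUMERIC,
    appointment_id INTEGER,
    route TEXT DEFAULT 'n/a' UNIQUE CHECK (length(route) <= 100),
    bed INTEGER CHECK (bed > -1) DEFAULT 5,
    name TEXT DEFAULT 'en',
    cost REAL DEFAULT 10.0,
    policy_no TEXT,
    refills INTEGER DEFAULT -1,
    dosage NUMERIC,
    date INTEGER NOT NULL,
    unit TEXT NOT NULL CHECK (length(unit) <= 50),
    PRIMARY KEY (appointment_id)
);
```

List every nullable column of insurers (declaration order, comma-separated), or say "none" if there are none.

- dosage: no NOT NULL constraint applies → nullable.
- insurer_id: declared NOT NULL → not nullable.
- name: part of the PRIMARY KEY, which implies NOT NULL → not nullable.
- duration: part of the PRIMARY KEY, which implies NOT NULL → not nullable.
- value: part of the PRIMARY KEY, which implies NOT NULL → not nullable.

dosage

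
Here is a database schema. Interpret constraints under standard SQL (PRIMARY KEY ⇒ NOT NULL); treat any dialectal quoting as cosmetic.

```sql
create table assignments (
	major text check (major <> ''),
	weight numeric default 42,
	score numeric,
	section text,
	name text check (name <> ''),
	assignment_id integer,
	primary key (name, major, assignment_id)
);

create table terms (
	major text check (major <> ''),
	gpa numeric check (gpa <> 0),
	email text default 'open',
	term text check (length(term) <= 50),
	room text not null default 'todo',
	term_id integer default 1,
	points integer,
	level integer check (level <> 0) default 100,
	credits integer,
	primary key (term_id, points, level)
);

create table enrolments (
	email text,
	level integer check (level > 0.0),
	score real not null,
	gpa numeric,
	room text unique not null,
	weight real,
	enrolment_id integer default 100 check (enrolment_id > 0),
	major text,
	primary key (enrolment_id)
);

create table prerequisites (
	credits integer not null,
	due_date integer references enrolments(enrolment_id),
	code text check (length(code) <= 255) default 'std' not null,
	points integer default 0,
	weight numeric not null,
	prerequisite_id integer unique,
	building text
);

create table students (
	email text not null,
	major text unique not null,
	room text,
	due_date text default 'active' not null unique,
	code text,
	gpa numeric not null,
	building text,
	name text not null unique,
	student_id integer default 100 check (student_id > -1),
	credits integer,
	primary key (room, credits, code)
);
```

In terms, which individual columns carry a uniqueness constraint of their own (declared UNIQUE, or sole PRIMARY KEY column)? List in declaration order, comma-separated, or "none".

none

- major: no UNIQUE or single-column PK constraint.
- gpa: no UNIQUE or single-column PK constraint.
- email: no UNIQUE or single-column PK constraint.
- term: no UNIQUE or single-column PK constraint.
- room: no UNIQUE or single-column PK constraint.
- term_id: part of a composite PRIMARY KEY — only the tuple is unique, not this column on its own.
- points: part of a composite PRIMARY KEY — only the tuple is unique, not this column on its own.
- level: part of a composite PRIMARY KEY — only the tuple is unique, not this column on its own.
- credits: no UNIQUE or single-column PK constraint.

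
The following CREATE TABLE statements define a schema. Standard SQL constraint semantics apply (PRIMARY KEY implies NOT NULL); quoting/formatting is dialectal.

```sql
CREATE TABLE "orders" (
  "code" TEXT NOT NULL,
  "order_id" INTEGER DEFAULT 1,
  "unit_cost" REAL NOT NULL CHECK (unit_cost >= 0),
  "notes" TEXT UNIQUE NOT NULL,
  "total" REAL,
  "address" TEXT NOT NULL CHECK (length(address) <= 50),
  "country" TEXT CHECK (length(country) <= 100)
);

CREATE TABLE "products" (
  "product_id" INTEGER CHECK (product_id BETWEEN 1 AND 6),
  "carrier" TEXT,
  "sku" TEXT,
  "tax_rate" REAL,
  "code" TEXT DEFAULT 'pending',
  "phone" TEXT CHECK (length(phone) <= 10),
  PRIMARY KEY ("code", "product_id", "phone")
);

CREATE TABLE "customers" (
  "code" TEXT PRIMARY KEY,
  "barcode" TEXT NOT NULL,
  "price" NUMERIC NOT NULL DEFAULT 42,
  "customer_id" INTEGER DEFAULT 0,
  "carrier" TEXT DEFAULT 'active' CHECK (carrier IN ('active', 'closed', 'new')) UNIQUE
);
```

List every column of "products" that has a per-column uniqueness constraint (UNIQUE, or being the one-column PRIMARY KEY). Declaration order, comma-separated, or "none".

- product_id: part of a composite PRIMARY KEY — only the tuple is unique, not this column on its own.
- carrier: no UNIQUE or single-column PK constraint.
- sku: no UNIQUE or single-column PK constraint.
- tax_rate: no UNIQUE or single-column PK constraint.
- code: part of a composite PRIMARY KEY — only the tuple is unique, not this column on its own.
- phone: part of a composite PRIMARY KEY — only the tuple is unique, not this column on its own.

none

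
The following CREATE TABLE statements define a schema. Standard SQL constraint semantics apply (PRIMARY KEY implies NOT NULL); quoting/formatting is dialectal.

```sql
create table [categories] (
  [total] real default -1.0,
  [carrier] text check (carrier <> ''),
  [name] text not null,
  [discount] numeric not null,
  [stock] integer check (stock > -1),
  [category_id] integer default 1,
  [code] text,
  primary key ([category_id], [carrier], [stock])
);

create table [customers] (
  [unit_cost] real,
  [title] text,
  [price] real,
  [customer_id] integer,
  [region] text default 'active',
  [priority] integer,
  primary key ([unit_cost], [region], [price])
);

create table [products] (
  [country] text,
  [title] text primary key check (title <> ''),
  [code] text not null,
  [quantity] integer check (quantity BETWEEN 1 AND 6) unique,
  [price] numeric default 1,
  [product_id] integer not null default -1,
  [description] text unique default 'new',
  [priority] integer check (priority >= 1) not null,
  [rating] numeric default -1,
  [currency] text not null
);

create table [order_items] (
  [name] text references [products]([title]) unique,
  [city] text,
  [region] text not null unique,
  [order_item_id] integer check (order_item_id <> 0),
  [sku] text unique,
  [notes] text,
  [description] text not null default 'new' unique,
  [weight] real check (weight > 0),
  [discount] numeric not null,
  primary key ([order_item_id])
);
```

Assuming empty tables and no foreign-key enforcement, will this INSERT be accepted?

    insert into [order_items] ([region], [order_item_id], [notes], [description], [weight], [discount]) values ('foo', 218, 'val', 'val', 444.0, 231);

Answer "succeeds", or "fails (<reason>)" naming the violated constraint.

NOT NULL columns: description is supplied; discount is supplied; order_item_id is supplied; region is supplied.
CHECK constraints: 218 satisfies (order_item_id <> 0); 444.0 satisfies (weight > 0).
No constraint is violated.

succeeds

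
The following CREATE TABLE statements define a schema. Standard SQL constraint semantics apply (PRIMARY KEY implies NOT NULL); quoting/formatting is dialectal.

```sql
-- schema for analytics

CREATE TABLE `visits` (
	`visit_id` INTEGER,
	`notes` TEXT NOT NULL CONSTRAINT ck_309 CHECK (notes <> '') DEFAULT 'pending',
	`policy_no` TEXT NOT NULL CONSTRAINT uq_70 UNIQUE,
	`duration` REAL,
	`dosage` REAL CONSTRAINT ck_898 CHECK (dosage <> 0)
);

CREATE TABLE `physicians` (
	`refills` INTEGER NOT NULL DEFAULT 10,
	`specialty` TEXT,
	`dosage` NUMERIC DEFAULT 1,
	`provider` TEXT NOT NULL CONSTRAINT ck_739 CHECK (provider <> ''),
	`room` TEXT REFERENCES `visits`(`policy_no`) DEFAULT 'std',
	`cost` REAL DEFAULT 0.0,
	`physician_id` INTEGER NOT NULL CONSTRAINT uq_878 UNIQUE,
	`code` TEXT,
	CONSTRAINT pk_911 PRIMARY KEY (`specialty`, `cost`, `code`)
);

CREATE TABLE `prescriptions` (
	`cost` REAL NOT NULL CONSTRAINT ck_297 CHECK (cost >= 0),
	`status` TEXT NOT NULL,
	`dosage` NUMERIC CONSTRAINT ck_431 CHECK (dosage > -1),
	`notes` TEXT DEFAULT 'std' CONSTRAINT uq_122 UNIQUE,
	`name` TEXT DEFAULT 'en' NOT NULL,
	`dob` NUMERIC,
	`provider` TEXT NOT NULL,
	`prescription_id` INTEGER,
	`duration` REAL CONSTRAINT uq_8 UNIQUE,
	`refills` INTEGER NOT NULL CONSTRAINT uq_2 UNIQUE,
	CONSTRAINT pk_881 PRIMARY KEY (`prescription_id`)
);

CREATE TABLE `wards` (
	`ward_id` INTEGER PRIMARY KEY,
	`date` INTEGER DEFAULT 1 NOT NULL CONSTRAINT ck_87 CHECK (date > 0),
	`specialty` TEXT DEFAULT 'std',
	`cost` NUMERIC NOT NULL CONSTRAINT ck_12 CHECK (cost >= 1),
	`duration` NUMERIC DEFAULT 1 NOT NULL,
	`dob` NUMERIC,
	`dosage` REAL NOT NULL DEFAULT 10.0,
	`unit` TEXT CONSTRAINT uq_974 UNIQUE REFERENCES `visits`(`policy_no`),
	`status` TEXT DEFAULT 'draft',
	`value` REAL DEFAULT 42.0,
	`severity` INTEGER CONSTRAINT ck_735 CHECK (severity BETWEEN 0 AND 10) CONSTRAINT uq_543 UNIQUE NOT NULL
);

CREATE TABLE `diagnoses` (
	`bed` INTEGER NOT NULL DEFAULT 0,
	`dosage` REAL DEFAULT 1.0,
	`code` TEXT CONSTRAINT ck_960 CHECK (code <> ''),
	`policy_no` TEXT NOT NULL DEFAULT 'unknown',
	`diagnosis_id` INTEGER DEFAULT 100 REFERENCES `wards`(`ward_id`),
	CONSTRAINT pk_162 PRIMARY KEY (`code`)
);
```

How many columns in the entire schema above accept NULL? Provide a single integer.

16

visits: 3 nullable (visit_id, duration, dosage — PK none and explicit NOT NULL columns excluded).
physicians: 2 nullable (dosage, room — PK (specialty, cost, code) and explicit NOT NULL columns excluded).
prescriptions: 4 nullable (dosage, notes, dob, duration — PK (prescription_id) and explicit NOT NULL columns excluded).
wards: 5 nullable (specialty, dob, unit, status, value — PK (ward_id) and explicit NOT NULL columns excluded).
diagnoses: 2 nullable (dosage, diagnosis_id — PK (code) and explicit NOT NULL columns excluded).
Total: 3 + 2 + 4 + 5 + 2 = 16.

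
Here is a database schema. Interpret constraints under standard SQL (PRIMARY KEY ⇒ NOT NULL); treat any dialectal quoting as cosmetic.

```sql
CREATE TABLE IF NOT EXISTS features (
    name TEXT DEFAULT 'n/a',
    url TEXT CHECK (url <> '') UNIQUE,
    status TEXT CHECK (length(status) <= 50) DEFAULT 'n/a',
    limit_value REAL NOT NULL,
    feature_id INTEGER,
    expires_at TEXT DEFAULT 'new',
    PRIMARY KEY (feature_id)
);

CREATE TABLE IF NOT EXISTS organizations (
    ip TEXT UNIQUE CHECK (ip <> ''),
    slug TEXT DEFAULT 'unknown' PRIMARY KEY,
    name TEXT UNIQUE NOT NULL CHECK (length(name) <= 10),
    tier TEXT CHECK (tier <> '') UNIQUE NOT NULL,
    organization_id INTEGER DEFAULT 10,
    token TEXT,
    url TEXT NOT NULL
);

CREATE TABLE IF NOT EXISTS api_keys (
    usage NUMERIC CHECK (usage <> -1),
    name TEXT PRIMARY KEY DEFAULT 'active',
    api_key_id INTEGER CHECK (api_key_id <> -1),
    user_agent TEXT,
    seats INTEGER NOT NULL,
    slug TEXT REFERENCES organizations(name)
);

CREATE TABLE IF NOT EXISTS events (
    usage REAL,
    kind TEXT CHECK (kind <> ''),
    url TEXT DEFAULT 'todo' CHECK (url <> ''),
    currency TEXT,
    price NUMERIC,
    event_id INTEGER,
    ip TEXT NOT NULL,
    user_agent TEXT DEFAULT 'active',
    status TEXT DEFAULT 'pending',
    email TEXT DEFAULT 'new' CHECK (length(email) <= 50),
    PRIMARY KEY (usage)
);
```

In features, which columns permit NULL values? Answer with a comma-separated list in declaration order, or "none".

name, url, status, expires_at

- name: DEFAULT only fills an omitted column; an explicit NULL is still allowed → nullable.
- url: CHECK does not forbid NULL (a CHECK constraint passes when its expression is NULL) → nullable.
- status: CHECK does not forbid NULL (a CHECK constraint passes when its expression is NULL) → nullable.
- limit_value: declared NOT NULL → not nullable.
- feature_id: part of the PRIMARY KEY, which implies NOT NULL → not nullable.
- expires_at: DEFAULT only fills an omitted column; an explicit NULL is still allowed → nullable.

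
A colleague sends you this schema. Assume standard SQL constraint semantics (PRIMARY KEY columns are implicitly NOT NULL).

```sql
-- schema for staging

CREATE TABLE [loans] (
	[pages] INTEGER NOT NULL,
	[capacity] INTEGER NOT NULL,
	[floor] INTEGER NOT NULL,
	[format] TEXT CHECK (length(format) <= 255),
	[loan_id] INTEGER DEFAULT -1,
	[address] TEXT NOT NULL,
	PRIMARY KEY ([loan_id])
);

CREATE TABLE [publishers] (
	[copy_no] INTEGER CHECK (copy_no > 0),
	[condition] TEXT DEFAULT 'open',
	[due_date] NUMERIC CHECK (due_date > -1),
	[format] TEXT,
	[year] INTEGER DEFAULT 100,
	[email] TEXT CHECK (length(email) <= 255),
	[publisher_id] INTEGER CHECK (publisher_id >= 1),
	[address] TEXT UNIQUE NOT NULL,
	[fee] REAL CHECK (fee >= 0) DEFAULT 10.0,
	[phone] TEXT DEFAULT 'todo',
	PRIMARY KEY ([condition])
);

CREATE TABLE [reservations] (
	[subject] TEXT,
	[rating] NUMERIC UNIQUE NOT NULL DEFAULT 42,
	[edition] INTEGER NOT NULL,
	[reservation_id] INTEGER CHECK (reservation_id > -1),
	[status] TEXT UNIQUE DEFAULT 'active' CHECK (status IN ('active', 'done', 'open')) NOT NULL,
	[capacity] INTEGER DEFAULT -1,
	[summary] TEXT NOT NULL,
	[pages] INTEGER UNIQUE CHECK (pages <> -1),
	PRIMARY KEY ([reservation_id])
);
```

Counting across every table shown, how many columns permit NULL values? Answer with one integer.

loans: 1 nullable (format — PK (loan_id) and explicit NOT NULL columns excluded).
publishers: 8 nullable (copy_no, due_date, format, year, email, publisher_id, fee, phone — PK (condition) and explicit NOT NULL columns excluded).
reservations: 3 nullable (subject, capacity, pages — PK (reservation_id) and explicit NOT NULL columns excluded).
Total: 1 + 8 + 3 = 12.

12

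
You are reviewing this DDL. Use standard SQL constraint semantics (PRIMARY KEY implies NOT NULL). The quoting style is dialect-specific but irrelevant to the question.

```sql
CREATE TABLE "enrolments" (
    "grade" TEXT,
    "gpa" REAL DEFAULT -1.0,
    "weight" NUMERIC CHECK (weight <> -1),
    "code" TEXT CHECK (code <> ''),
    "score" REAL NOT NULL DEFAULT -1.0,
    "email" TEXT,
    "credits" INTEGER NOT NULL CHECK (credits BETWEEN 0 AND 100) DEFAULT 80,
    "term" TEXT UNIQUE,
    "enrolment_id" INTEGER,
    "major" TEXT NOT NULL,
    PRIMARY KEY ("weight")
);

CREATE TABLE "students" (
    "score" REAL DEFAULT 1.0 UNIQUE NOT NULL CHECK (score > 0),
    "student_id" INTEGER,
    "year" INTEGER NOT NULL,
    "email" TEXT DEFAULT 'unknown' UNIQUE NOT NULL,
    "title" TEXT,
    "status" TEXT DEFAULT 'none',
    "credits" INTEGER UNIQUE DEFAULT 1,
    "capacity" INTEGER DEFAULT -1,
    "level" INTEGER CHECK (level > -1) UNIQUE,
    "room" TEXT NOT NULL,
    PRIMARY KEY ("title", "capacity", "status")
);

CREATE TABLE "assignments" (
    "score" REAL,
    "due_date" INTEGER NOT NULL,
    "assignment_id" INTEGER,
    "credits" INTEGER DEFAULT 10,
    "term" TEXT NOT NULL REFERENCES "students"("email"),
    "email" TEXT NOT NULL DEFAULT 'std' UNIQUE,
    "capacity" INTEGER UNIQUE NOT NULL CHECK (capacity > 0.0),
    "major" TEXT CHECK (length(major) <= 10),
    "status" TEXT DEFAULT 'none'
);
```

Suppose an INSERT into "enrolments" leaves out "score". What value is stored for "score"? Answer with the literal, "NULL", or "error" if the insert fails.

-1.0

score has an explicit DEFAULT -1.0.
When the column is omitted from an INSERT, that default is used.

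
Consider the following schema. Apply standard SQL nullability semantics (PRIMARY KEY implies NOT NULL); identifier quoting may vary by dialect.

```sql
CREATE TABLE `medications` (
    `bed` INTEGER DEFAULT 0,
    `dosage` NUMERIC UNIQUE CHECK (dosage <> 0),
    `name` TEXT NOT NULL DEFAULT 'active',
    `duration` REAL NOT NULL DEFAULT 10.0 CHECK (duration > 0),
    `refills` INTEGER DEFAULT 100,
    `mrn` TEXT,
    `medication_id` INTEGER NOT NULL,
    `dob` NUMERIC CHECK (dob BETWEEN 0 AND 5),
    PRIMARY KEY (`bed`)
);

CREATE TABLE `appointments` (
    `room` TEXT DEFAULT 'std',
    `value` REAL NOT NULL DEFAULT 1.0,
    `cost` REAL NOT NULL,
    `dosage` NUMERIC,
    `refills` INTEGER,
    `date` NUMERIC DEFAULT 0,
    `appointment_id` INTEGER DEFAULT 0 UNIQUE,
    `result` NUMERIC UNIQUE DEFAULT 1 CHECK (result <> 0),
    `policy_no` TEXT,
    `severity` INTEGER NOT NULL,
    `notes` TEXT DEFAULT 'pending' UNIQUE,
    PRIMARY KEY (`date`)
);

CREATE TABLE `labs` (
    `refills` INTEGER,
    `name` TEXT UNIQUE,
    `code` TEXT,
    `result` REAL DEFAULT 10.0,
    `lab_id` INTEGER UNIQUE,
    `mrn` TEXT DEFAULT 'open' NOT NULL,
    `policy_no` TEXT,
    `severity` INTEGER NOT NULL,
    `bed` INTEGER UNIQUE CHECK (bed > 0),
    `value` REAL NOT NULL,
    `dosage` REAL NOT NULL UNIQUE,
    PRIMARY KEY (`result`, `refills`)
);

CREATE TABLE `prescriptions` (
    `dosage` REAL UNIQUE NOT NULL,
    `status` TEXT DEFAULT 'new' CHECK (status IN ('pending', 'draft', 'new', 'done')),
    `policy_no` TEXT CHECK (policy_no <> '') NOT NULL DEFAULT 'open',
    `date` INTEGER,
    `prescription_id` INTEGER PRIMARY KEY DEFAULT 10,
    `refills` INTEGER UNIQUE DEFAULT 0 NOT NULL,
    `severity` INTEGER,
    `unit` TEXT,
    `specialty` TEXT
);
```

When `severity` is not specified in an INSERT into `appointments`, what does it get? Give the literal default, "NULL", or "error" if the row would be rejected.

severity has no DEFAULT clause.
Omitting it would insert NULL, but it is declared NOT NULL, so the INSERT fails.

error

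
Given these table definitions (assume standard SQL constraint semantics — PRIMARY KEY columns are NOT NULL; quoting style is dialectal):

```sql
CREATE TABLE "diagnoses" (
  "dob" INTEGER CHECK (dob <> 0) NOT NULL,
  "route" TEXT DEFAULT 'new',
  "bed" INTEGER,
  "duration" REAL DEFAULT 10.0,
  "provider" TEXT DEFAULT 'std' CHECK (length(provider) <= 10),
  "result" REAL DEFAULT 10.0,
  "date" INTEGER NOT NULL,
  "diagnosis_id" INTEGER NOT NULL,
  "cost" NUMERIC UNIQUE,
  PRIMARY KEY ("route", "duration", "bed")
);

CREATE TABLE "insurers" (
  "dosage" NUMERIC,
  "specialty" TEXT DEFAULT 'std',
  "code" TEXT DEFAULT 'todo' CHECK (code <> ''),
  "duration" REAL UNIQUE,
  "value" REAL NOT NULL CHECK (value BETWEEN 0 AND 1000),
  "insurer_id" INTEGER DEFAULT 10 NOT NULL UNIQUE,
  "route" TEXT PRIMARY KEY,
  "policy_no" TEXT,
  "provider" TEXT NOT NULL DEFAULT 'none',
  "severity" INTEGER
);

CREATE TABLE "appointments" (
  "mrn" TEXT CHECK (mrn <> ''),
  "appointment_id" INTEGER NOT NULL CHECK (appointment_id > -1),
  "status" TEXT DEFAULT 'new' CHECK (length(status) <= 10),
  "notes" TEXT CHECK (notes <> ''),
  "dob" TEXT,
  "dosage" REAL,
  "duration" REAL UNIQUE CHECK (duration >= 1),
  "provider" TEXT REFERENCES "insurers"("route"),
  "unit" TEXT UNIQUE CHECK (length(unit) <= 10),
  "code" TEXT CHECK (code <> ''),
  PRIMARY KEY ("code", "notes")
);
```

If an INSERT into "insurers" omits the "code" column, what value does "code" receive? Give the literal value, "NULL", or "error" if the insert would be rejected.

'todo'

code has an explicit DEFAULT 'todo'.
When the column is omitted from an INSERT, that default is used.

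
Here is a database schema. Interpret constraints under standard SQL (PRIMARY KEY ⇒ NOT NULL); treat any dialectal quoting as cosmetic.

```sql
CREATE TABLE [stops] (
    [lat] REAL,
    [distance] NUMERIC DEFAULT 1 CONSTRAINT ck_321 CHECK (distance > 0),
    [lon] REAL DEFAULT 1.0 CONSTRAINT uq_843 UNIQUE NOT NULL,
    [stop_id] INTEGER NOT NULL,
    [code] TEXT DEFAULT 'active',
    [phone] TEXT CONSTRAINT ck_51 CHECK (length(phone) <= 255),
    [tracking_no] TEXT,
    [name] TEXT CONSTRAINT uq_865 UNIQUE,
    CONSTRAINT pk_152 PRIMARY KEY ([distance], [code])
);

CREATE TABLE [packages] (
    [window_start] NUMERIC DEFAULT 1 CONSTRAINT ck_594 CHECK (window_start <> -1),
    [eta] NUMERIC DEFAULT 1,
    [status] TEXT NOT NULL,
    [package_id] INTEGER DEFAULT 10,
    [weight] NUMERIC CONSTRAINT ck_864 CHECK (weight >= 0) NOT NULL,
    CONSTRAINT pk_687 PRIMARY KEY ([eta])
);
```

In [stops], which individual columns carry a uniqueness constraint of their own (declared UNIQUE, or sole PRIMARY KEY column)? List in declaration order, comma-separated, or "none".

lon, name

- lat: no UNIQUE or single-column PK constraint.
- distance: part of a composite PRIMARY KEY — only the tuple is unique, not this column on its own.
- lon: declared UNIQUE → unique.
- stop_id: no UNIQUE or single-column PK constraint.
- code: part of a composite PRIMARY KEY — only the tuple is unique, not this column on its own.
- phone: no UNIQUE or single-column PK constraint.
- tracking_no: no UNIQUE or single-column PK constraint.
- name: declared UNIQUE → unique.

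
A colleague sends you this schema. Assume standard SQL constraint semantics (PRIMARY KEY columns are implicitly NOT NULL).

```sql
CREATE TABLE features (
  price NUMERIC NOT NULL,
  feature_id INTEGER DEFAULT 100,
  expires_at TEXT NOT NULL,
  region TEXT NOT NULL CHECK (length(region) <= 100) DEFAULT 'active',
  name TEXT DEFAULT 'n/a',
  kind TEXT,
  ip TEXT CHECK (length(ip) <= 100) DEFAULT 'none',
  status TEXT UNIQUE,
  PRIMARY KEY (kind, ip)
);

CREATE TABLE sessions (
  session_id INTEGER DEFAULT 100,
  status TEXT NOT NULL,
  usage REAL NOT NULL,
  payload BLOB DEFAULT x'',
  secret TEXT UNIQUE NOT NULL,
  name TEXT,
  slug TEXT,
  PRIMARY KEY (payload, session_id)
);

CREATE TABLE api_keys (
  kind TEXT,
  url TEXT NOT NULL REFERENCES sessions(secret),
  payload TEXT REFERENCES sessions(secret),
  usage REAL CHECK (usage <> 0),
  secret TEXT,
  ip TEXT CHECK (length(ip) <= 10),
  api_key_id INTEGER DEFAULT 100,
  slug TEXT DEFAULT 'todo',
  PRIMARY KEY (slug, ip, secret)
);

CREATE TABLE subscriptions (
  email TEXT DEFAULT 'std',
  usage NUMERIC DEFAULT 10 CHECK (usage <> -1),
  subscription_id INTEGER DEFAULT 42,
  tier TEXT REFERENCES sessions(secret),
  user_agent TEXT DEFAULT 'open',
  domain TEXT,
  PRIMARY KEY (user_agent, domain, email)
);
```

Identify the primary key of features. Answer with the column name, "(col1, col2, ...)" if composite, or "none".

A table-level PRIMARY KEY clause names 2 columns: kind, ip.
This is a composite key — the combination is unique, not each column individually.

(kind, ip)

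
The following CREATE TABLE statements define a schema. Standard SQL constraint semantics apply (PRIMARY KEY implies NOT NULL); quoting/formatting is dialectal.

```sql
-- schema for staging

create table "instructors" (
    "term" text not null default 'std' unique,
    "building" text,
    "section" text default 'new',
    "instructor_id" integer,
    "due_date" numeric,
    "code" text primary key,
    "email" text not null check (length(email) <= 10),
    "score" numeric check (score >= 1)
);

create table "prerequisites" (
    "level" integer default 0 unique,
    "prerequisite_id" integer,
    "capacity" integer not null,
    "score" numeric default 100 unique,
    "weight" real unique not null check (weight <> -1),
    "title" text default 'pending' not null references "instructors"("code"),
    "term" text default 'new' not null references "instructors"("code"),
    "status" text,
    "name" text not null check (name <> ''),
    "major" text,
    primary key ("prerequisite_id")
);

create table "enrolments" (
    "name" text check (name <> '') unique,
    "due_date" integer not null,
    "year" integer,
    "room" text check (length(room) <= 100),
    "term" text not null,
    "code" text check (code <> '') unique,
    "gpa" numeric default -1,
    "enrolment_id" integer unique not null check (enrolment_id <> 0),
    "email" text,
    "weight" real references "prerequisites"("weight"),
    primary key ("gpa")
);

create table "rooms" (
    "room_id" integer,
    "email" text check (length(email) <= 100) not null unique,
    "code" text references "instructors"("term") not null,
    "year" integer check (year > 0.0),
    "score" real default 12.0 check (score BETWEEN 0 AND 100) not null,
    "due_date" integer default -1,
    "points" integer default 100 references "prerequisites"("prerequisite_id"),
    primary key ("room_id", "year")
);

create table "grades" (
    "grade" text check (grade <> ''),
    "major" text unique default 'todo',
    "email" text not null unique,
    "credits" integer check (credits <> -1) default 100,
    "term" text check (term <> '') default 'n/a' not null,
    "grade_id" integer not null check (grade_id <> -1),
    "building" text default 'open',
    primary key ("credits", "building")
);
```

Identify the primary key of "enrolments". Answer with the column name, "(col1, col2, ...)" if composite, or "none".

gpa is declared PRIMARY KEY as a table-level PRIMARY KEY clause.

gpa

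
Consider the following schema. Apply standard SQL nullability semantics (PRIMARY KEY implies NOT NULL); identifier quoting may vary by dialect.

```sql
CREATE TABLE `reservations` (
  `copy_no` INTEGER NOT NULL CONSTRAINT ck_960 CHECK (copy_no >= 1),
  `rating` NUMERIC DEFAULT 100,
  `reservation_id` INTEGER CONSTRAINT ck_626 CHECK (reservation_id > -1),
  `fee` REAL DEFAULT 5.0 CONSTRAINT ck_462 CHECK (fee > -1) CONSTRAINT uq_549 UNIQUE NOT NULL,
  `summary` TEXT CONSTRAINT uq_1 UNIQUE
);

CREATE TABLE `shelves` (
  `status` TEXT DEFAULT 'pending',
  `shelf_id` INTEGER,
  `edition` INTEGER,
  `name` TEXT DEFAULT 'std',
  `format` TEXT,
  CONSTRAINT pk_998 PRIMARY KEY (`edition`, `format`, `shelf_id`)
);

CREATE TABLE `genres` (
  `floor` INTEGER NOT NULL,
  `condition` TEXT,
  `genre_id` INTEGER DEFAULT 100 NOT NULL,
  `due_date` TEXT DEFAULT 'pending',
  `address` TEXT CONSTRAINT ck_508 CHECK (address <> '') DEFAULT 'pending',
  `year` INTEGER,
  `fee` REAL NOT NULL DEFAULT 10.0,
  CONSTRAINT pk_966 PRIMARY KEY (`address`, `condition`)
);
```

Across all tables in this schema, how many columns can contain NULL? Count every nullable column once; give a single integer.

reservations: 3 nullable (rating, reservation_id, summary — PK none and explicit NOT NULL columns excluded).
shelves: 2 nullable (status, name — PK (edition, format, shelf_id) and explicit NOT NULL columns excluded).
genres: 2 nullable (due_date, year — PK (address, condition) and explicit NOT NULL columns excluded).
Total: 3 + 2 + 2 = 7.

7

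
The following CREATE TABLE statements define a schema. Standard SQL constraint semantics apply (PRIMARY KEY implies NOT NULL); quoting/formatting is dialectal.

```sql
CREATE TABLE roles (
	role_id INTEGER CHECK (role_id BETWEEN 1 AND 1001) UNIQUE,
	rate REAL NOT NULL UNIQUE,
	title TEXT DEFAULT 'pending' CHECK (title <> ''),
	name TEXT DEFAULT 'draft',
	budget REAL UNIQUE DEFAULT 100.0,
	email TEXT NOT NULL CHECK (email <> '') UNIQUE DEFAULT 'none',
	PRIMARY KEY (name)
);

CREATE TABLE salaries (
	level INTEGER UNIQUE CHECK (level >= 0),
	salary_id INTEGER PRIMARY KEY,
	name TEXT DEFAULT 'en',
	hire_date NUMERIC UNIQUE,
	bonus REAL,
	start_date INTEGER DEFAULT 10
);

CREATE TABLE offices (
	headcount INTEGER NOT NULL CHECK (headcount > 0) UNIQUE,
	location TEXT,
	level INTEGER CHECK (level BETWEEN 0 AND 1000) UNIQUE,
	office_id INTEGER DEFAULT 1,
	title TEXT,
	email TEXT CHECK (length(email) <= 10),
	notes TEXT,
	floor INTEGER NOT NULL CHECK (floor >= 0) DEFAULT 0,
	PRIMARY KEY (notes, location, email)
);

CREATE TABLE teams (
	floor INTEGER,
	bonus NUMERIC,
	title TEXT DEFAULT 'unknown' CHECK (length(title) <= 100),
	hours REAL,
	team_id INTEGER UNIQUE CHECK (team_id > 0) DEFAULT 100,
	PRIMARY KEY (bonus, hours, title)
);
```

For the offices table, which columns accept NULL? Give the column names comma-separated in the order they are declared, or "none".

level, office_id, title

- headcount: declared NOT NULL → not nullable.
- location: part of the PRIMARY KEY, which implies NOT NULL → not nullable.
- level: CHECK does not forbid NULL (a CHECK constraint passes when its expression is NULL) → nullable.
- office_id: DEFAULT only fills an omitted column; an explicit NULL is still allowed → nullable.
- title: no NOT NULL constraint applies → nullable.
- email: part of the PRIMARY KEY, which implies NOT NULL → not nullable.
- notes: part of the PRIMARY KEY, which implies NOT NULL → not nullable.
- floor: declared NOT NULL → not nullable.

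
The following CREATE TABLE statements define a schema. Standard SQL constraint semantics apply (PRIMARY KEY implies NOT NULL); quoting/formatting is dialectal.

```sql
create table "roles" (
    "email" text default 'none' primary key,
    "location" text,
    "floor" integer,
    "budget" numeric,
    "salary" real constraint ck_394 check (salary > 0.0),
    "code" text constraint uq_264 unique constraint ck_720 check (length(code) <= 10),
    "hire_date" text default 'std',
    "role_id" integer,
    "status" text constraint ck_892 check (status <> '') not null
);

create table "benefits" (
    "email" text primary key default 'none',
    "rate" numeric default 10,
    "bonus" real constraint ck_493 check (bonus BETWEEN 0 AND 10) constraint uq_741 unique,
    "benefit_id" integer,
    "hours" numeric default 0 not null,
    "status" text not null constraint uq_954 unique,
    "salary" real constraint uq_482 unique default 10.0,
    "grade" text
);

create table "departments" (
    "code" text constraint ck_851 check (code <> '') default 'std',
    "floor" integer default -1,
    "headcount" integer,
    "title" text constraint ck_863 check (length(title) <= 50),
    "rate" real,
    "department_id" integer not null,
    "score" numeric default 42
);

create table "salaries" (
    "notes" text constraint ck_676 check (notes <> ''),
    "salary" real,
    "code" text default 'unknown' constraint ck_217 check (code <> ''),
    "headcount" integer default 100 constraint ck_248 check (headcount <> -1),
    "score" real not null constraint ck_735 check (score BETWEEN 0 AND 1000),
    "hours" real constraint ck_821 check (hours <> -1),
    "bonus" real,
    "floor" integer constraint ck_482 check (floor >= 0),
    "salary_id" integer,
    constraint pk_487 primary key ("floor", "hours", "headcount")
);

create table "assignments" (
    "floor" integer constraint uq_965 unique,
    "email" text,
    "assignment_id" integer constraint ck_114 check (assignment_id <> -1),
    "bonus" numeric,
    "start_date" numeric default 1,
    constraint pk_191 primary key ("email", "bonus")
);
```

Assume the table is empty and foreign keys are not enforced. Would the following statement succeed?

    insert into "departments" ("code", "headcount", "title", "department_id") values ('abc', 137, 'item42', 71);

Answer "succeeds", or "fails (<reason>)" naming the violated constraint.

succeeds

NOT NULL columns: department_id is supplied.
CHECK constraints: 'abc' satisfies (code <> ''); 'item42' satisfies (length(title) <= 50).
No constraint is violated.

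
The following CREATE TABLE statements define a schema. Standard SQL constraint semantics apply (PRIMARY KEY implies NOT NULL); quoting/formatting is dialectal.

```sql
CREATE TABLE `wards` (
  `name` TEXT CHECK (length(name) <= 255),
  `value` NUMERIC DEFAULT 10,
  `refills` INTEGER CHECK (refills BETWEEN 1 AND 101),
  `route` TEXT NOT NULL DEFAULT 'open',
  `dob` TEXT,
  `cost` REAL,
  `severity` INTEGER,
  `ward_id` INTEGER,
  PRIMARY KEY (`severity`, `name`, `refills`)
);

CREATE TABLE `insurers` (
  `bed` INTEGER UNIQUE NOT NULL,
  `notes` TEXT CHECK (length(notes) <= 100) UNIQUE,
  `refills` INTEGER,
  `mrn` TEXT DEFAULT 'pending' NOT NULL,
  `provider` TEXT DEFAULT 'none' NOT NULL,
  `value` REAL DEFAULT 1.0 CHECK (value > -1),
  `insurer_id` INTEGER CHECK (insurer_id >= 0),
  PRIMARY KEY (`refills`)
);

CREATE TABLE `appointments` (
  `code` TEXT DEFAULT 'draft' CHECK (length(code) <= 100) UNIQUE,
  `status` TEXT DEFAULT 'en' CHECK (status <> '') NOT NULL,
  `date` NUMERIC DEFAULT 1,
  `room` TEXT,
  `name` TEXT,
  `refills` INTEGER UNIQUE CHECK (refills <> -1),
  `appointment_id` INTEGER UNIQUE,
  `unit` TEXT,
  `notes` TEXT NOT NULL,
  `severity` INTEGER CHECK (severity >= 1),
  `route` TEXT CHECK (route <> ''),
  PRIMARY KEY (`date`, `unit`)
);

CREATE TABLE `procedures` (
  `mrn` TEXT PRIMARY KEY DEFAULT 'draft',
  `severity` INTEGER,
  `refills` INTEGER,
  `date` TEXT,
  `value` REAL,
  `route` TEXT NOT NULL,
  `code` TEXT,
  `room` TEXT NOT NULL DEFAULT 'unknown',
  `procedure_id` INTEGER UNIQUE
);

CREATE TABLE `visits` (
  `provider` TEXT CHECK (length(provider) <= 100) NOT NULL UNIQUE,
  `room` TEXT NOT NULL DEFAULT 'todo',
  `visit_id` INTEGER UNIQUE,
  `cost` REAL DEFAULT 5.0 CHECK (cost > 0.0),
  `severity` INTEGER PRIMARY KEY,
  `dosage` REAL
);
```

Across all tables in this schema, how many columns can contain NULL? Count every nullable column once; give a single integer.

23

wards: 4 nullable (value, dob, cost, ward_id — PK (severity, name, refills) and explicit NOT NULL columns excluded).
insurers: 3 nullable (notes, value, insurer_id — PK (refills) and explicit NOT NULL columns excluded).
appointments: 7 nullable (code, room, name, refills, appointment_id, severity, route — PK (date, unit) and explicit NOT NULL columns excluded).
procedures: 6 nullable (severity, refills, date, value, code, procedure_id — PK (mrn) and explicit NOT NULL columns excluded).
visits: 3 nullable (visit_id, cost, dosage — PK (severity) and explicit NOT NULL columns excluded).
Total: 4 + 3 + 7 + 6 + 3 = 23.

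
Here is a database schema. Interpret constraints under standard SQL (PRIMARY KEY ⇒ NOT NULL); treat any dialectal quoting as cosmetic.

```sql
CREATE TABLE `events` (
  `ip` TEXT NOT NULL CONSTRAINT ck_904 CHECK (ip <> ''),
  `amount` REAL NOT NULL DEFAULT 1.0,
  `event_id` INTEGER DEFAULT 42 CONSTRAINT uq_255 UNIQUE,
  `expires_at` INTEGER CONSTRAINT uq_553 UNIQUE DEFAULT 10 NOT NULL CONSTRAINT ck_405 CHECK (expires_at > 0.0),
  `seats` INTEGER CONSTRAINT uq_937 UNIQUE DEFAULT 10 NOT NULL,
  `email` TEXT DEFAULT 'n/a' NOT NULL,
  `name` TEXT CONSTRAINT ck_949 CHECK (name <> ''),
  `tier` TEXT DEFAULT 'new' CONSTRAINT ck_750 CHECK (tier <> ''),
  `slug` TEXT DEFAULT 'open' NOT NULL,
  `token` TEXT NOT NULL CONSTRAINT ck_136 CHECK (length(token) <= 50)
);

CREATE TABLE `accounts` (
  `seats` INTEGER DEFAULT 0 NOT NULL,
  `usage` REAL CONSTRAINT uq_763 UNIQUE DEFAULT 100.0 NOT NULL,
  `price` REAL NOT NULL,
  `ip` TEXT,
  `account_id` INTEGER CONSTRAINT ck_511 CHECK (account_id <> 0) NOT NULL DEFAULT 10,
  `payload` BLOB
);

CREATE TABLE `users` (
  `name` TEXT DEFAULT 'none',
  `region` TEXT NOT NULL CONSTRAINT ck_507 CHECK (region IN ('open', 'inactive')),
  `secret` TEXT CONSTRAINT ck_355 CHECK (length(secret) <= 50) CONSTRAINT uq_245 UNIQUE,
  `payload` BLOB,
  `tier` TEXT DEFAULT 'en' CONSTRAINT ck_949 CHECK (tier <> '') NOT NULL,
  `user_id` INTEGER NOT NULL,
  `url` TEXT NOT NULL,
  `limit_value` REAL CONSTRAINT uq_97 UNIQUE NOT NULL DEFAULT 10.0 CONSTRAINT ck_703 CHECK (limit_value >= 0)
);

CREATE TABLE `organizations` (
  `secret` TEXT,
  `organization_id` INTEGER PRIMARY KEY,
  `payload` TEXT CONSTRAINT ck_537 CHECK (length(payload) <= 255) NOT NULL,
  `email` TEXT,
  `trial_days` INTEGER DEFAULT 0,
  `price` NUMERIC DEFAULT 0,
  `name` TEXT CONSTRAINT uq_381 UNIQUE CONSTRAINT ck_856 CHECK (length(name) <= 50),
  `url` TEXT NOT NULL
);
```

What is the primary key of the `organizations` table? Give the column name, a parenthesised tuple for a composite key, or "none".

organization_id is declared PRIMARY KEY inline on the column.

organization_id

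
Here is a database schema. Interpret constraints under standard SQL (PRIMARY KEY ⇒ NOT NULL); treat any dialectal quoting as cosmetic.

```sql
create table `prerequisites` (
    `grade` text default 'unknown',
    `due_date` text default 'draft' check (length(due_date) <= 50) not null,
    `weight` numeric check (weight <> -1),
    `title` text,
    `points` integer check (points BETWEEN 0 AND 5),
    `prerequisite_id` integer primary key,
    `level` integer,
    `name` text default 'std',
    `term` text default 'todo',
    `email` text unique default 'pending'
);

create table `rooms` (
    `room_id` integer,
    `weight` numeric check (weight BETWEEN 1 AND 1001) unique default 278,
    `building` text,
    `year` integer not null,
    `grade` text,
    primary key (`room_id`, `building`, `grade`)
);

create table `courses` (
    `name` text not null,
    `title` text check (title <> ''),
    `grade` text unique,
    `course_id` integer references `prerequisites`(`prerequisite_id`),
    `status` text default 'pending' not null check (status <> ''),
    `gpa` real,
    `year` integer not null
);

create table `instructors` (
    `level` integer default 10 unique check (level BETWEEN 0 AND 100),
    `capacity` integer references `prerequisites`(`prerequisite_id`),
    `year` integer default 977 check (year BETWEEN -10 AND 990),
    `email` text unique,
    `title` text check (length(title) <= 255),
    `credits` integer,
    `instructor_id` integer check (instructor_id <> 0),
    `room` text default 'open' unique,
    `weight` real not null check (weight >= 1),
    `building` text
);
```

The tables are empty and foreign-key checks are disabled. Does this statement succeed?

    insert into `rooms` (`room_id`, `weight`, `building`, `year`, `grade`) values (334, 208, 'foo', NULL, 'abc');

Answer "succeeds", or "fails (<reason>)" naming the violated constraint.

fails (NOT NULL on year)

year is explicitly set to NULL, but year is declared NOT NULL.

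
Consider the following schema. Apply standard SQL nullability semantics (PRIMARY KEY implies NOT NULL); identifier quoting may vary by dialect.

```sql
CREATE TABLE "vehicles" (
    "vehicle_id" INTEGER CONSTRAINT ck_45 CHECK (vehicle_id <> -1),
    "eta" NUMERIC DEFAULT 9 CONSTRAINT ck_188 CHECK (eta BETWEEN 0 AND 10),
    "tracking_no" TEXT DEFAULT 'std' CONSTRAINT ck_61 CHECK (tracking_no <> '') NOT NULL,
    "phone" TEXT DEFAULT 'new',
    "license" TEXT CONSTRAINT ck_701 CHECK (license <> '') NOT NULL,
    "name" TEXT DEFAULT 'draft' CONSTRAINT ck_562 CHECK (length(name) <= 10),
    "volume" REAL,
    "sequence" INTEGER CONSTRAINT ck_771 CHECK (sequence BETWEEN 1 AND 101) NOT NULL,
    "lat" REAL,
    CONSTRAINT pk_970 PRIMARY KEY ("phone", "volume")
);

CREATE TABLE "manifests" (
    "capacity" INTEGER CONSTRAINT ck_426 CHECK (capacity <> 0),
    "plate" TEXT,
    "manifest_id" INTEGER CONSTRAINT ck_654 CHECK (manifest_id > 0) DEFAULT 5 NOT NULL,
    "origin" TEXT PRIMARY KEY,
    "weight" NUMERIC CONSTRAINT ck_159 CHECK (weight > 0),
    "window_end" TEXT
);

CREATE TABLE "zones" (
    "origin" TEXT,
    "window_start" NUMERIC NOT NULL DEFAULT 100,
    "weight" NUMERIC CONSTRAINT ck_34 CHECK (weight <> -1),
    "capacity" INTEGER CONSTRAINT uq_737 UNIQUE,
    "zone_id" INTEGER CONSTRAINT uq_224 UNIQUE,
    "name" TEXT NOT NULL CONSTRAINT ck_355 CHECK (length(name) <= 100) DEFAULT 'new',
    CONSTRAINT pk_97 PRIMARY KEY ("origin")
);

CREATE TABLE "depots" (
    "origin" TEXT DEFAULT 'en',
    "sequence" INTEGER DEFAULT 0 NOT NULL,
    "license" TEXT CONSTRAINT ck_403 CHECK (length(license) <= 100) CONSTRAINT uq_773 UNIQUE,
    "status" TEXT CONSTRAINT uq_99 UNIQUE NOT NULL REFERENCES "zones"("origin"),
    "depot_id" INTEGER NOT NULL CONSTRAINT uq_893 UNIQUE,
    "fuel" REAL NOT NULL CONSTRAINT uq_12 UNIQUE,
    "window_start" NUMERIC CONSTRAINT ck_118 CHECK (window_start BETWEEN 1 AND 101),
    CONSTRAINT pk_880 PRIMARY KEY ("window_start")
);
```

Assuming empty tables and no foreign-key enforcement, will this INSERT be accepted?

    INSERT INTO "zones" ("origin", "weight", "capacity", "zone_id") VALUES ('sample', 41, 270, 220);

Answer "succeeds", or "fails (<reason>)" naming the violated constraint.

NOT NULL columns: name defaults to 'new'; origin is supplied; window_start defaults to 100.
CHECK constraints: 41 satisfies (weight <> -1).
No constraint is violated.

succeeds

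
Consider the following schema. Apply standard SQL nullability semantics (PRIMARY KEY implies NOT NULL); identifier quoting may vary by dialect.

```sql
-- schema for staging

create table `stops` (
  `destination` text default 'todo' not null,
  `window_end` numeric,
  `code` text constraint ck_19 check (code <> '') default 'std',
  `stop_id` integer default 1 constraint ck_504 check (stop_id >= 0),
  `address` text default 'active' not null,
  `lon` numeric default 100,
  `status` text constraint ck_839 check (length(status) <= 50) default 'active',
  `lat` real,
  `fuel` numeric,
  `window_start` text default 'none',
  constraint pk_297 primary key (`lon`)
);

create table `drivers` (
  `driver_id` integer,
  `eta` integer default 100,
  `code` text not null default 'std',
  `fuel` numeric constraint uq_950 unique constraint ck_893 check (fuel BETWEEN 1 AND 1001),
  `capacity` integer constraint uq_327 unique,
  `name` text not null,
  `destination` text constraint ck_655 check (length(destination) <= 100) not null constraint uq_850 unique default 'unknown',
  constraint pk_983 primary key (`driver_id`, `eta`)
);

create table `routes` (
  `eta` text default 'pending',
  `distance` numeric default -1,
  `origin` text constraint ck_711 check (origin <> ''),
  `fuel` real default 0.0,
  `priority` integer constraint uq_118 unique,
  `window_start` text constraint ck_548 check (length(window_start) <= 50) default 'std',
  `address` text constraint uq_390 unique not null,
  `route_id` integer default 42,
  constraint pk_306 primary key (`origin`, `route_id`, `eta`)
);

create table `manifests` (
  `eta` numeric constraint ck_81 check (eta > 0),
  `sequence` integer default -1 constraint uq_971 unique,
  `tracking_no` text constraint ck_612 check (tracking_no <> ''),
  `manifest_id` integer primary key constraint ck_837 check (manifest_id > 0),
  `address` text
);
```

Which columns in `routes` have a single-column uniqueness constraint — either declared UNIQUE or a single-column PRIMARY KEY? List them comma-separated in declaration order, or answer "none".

priority, address

- eta: part of a composite PRIMARY KEY — only the tuple is unique, not this column on its own.
- distance: no UNIQUE or single-column PK constraint.
- origin: part of a composite PRIMARY KEY — only the tuple is unique, not this column on its own.
- fuel: no UNIQUE or single-column PK constraint.
- priority: declared UNIQUE → unique.
- window_start: no UNIQUE or single-column PK constraint.
- address: declared UNIQUE → unique.
- route_id: part of a composite PRIMARY KEY — only the tuple is unique, not this column on its own.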